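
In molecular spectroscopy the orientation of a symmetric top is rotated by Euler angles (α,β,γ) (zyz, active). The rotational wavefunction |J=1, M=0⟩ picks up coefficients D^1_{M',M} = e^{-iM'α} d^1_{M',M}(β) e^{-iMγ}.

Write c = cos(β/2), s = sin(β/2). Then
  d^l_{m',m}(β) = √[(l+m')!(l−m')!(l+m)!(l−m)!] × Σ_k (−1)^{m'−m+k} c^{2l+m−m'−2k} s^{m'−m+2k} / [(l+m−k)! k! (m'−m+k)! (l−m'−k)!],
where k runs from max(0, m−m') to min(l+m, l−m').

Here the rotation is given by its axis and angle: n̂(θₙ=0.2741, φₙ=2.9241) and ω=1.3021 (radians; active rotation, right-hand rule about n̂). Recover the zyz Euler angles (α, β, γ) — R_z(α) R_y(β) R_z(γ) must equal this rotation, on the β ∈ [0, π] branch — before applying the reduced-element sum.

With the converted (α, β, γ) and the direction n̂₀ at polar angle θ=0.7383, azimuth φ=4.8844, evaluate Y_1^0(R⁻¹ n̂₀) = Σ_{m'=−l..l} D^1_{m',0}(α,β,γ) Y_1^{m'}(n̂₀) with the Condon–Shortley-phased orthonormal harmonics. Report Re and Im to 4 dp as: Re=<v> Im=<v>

Axis–angle → zyz. n̂ = (sinθₙcosφₙ, sinθₙsinφₙ, cosθₙ) = (-0.264304, +0.058408, +0.962669), ω = 1.3021.
R = I cosω + sinω [n̂]ₓ + (1−cosω) n̂n̂ᵀ gives
  R = [+0.316786, -0.939466, -0.130578; +0.916787, +0.267981, +0.296121; -0.243203, -0.213519, +0.946183]
β = atan2(√(R₁₃²+R₂₃²), R₃₃) = 0.329566; α = atan2(R₂₃, R₁₃) mod 2π = 1.986110; γ = atan2(R₃₂, −R₃₁) mod 2π = 5.562688
Need the full column D^1_{m',0} for m'=−1..1 at α=1.9861, β=0.3296, γ=5.5627.
cos(β/2)=0.986454, sin(β/2)=0.164038
d^1_{-1,0}: single k=1 term ⇒ +0.228843;  D = -0.092333+0.209389i
d^1_{0,0}: k∈[0..1] ⇒ +0.973091 -0.026909 = +0.946183;  D = +0.946183+0.000000i
d^1_{1,0}: single k=0 term ⇒ -0.228843;  D = +0.092333+0.209389i
Y_1^{m'}(θ=0.7383,φ=4.8844) and Σ D·Y over m':
  (-0.0923+0.2094i)·(+0.0398+0.2291i)  (+0.9462+0.0000i)·(+0.3614+0.0000i)  (+0.0923+0.2094i)·(-0.0398+0.2291i)
Y_1^0(R⁻¹ n̂) = +0.238638+0.000000i

Re=0.2386 Im=0.0000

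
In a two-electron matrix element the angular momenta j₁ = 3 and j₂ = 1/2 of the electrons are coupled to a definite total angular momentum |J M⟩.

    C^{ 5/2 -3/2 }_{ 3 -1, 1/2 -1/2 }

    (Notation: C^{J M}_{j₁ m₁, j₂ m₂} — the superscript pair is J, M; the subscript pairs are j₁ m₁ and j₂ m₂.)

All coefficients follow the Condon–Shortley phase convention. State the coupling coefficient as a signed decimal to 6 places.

+0.534522

j₁+j₂−J=1  J+j₁−j₂=5  J−j₁+j₂=0  j₁+j₂+J+1=7
(j₁±m₁, j₂±m₂, J±M) = (2,4,0,1,1,4)
P² = 1152/7
sum k=0..0:
  [0] +1/24 = 1/24
S = 1/24
C² = P²·S² = 2/7 ; C = +0.534522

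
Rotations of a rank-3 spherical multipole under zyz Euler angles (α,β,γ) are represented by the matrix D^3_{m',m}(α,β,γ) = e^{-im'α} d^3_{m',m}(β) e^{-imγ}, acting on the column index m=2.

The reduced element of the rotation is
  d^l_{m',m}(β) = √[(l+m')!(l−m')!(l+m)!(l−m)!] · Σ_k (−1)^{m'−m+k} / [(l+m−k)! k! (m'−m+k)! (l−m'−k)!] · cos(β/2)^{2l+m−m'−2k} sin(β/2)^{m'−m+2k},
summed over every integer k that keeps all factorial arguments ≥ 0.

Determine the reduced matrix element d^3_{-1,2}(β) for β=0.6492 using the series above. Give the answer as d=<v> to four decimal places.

d=0.1648

d^3_{-1,2}(β=0.6492) via the finite sum:
With c≡cos(β/2)=0.947778 and s≡sin(β/2)=0.318930, N=[2·24·120·1]^{1/2}=75.894664
The bounds max(0,m−m')=3 and min(l+m,l−m')=4 give 2 terms
  k=3: (−1)^0·75.8947/(12)·0.9478^3·0.3189^3 = +0.174677
  k=4: (−1)^1·75.8947/(24)·0.9478^1·0.3189^5 = -0.009890
d^3_{-1,2}(0.6492) = +0.174677 -0.009890 = +0.164787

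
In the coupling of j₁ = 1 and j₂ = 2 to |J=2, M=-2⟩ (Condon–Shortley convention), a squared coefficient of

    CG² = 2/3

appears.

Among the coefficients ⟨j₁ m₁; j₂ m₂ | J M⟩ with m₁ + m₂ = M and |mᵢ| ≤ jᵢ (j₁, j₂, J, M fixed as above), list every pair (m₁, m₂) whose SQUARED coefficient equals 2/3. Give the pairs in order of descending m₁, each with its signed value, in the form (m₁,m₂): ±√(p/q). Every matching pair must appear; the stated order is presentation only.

Admissible pairs with m₁+m₂ = M = -2: (-1,-1), (0,-2)
  (m₁,m₂)=(0,-2): CG² = 2/3, CG = +√(2/3)   ← matches the target
  (m₁,m₂)=(-1,-1): CG² = 1/3, CG = −√(1/3)
Pairs with CG² = 2/3: (0,-2): +√(2/3)

(0,-2): +√(2/3)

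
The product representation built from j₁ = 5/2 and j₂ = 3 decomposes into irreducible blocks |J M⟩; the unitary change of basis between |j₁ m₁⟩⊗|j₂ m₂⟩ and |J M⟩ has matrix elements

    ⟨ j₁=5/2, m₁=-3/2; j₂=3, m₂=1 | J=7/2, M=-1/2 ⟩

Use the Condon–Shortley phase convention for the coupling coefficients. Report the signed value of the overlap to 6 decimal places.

triangle: 2!·3!·4!/10! = 288/3628800
(j±m)!: 1!·4!·4!·2!·3!·4! = 165888
prefactor² = (2J+1)·Δ·N² = 18432/175
  k=1: −1/(1!·1!·3!·3!·0!·1!) = -1/36
  k=2: +1/(2!·0!·2!·2!·1!·2!) = 1/16
Σ = 5/144  ⇒  CG² = 18432/175·(5/144)² = 8/63
CG = +√(8/63) = +0.356348

+0.356348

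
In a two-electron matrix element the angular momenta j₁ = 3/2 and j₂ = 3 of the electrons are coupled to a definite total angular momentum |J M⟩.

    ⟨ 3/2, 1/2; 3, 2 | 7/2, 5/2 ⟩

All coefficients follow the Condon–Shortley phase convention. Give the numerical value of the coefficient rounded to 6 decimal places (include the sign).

-0.377964  (= −√(1/7))

√[8·1!2!5!/9! · 2!1!5!1!6!1!] = √(6400/7)
  +(−1)^0/∏(0,1,1,5,1,0)! = 1/120  (running 1/120)
  +(−1)^1/∏(1,0,0,4,2,1)! = -1/48  (running -1/80)
⟨..|..⟩ = √(6400/7)·(-1/80) = -0.377964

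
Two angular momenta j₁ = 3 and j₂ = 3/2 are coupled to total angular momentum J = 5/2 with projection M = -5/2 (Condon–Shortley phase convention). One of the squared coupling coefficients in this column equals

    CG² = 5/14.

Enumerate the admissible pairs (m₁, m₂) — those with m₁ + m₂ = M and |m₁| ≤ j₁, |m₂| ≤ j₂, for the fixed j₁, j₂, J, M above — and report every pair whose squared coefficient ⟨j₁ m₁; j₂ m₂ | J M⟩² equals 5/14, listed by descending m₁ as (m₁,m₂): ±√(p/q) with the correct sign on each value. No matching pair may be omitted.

Admissible pairs with m₁+m₂ = M = -5/2: (-3,1/2), (-2,-1/2), (-1,-3/2)
  (m₁,m₂)=(-1,-3/2): CG² = 3/28, CG = +√(3/28)
  (m₁,m₂)=(-2,-1/2): CG² = 5/14, CG = −√(5/14)   ← matches the target
  (m₁,m₂)=(-3,1/2): CG² = 15/28, CG = +√(15/28)
Pairs with CG² = 5/14: (-2,-1/2): −√(5/14)

(-2,-1/2): −√(5/14)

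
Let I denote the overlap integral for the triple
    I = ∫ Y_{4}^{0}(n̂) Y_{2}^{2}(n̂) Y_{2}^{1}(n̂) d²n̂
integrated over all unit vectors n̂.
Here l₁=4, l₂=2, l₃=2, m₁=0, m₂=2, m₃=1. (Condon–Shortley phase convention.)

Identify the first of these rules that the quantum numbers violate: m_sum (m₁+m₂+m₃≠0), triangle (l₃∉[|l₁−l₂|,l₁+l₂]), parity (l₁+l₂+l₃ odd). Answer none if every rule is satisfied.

m_sum

m₁+m₂+m₃ = 0 + 2 + 1 = 3  ✗
triangle: |4−2|=2 ≤ l₃=2 ≤ 4+2=6
parity: l₁+l₂+l₃ = 8 is even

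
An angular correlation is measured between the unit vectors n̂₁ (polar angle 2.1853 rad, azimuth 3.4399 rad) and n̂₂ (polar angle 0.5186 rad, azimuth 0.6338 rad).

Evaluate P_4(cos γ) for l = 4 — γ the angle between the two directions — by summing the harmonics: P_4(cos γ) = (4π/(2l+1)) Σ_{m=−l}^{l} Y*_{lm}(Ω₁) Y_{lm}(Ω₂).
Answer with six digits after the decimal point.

Term-by-term m-sum for l=4 (normalisation 4π/9 = 1.396263):
  m=-4: (0.07271 + 0.18333j) × (-0.02195 - 0.01522j) = 0.00119 - 0.00513j  (running Σ = 0.00119 - 0.00513j)
  m=-3: (0.24625 + 0.30710j) × (-0.04297 - 0.12521j) = 0.02787 - 0.04403j  (running Σ = 0.02907 - 0.04916j)
  m=-2: (0.24513 + 0.16649j) × (0.10503 - 0.33573j) = 0.08164 - 0.06481j  (running Σ = 0.11071 - 0.11397j)
  m=-1: (-0.14338 - 0.04409j) × (0.37420 - 0.27502j) = -0.06578 + 0.02294j  (running Σ = 0.04493 - 0.09104j)
  m=0: (-0.32846 + 0.00000j) × (0.03018 + 0.00000j) = -0.00991 + 0.00000j  (running Σ = 0.03502 - 0.09104j)
  m=1: (0.14338 - 0.04409j) × (-0.37420 - 0.27502j) = -0.06578 - 0.02294j  (running Σ = -0.03076 - 0.11397j)
  m=2: (0.24513 - 0.16649j) × (0.10503 + 0.33573j) = 0.08164 + 0.06481j  (running Σ = 0.05088 - 0.04916j)
  m=3: (-0.24625 + 0.30710j) × (0.04297 - 0.12521j) = 0.02787 + 0.04403j  (running Σ = 0.07875 - 0.00513j)
  m=4: (0.07271 - 0.18333j) × (-0.02195 + 0.01522j) = 0.00119 + 0.00513j  (running Σ = 0.07995 + 0.00000j)
Accumulated sum 0.07995 + 0.00000j; after 4π/(2l+1) scaling, 0.11163 + 0.00000j ⇒ P_4 = 0.111626

0.111626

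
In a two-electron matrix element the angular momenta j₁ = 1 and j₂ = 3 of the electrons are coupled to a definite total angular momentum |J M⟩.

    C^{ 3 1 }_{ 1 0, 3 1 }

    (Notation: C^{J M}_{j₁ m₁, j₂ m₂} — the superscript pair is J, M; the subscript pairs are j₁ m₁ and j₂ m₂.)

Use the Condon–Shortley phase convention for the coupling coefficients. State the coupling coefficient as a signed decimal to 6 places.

√[7·1!1!5!/8! · 1!1!4!2!4!2!] = √(48)
  +(−1)^0/∏(0,1,1,4,0,1)! = 1/24  (running 1/24)
  +(−1)^1/∏(1,0,0,3,1,2)! = -1/12  (running -1/24)
⟨..|..⟩ = √(48)·(-1/24) = -0.288675

−√(1/12) ≈ -0.288675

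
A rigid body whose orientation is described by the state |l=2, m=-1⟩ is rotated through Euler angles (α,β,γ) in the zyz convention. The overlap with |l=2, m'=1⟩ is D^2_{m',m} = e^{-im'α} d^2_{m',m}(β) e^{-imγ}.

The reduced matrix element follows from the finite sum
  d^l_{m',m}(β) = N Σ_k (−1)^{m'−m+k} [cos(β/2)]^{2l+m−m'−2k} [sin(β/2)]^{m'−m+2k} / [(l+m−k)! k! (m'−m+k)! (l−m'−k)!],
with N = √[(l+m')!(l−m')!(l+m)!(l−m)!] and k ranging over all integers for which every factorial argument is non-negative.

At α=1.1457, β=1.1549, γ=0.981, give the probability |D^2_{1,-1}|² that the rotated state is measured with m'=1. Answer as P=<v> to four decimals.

First d^2_{1,-1}(β=1.1549), then the phase factors e^{-i(1)α} and e^{-i(-1)γ}:
Half-angle: c=0.837857, s=0.545889. N=√(6·1·1·6)=6.000000
k∈{0,1} keeps every argument non-negative
  k=0: (−1)^2·6.0000/(2)·0.8379^2·0.5459^2 = +0.627582
  k=1: (−1)^3·6.0000/(6)·0.8379^0·0.5459^4 = -0.088801
d^2_{1,-1}(1.1549) = +0.627582 -0.088801 = +0.538781
|D^2_{1,-1}|² = |d^2_{1,-1}(β)|² = (+0.538781)² = 0.290285 (the z-rotation phases have unit modulus)

P=0.2903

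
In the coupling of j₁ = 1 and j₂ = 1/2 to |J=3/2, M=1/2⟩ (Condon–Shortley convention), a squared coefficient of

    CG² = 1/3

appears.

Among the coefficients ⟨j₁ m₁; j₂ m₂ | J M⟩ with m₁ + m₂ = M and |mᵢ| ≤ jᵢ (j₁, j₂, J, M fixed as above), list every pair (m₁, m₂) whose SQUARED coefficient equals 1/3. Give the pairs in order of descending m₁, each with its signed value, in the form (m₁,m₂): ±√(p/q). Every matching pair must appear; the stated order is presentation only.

(1,-1/2): +√(1/3)

Admissible pairs with m₁+m₂ = M = 1/2: (0,1/2), (1,-1/2)
  (m₁,m₂)=(1,-1/2): CG² = 1/3, CG = +√(1/3)   ← matches the target
  (m₁,m₂)=(0,1/2): CG² = 2/3, CG = +√(2/3)
Pairs with CG² = 1/3: (1,-1/2): +√(1/3)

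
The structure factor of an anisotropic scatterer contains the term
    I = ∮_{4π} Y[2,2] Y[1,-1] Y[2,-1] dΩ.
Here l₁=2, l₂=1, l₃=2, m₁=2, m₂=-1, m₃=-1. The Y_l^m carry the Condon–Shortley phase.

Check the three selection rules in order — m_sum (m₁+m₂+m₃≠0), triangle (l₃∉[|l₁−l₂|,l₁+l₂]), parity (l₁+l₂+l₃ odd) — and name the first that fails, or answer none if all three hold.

parity

m₁+m₂+m₃ = 2 − 1 − 1 = 0  ✓
triangle: |2−1|=1 ≤ l₃=2 ≤ 2+1=3  ✓
parity: l₁+l₂+l₃ = 5 is odd  ✗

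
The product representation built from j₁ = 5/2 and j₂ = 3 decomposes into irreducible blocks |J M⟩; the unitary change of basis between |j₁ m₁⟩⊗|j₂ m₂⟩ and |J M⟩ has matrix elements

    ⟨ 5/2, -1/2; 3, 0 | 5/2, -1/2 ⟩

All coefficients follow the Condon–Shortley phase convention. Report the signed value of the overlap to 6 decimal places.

+√(8/105) = +0.276026

√[6·3!2!3!/9! · 2!3!3!3!2!3!] = √(216/35)
  +(−1)^1/∏(1,2,2,2,0,1)! = -1/8  (running -1/8)
  +(−1)^2/∏(2,1,1,1,1,2)! = 1/4  (running 1/8)
  +(−1)^3/∏(3,0,0,0,2,3)! = -1/72  (running 1/9)
⟨..|..⟩ = √(216/35)·(1/9) = +0.276026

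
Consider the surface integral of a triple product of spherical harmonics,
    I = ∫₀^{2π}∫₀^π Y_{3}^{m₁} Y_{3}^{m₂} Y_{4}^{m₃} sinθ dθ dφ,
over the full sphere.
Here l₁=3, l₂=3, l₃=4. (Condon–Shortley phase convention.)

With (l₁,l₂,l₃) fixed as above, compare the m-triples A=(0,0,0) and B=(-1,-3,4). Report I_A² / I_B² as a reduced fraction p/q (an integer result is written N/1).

6/7

l's match ⇒ only the (l;m) 3-j factors differ between A and B.
A: triangle coeff Δ(3,3,4) = 1/34650; Σ_t [0,2]: t=0:+1/72 t=1:−1/16 t=2:+1/72 = -5/144; (3j)²=2/77 [(3 3 4; 0 0 0)], sign=-1
B: triangle coeff Δ(3,3,4) = 1/34650; Σ_t [0,0]: t=0:+1/1152 = 1/1152; (3j)²=1/33 [(3 3 4; -1 -3 4)], sign=+1
I_A²/I_B² = (2/77)/(1/33) = 6/7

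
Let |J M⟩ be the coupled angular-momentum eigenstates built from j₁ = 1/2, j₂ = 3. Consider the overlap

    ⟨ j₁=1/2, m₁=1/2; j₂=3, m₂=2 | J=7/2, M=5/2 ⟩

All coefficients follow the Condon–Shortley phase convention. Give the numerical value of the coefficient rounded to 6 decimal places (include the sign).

+√(6/7) = +0.925820

triangle: 0!·1!·6!/8! = 720/40320
(j±m)!: 1!·0!·5!·1!·6!·1! = 86400
prefactor² = (2J+1)·Δ·N² = 86400/7
  k=0: +1/(0!·0!·0!·5!·1!·1!) = 1/120
Σ = 1/120  ⇒  CG² = 86400/7·(1/120)² = 6/7
CG = +√(6/7) = +0.925820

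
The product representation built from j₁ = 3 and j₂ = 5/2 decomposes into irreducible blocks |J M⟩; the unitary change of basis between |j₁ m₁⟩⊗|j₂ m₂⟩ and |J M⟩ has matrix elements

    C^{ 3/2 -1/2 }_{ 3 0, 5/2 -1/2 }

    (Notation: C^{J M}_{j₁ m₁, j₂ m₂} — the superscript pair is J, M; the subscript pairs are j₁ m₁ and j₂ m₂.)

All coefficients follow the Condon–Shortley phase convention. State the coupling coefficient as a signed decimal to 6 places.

j₁+j₂−J=4  J+j₁−j₂=2  J−j₁+j₂=1  j₁+j₂+J+1=8
(j₁±m₁, j₂±m₂, J±M) = (3,3,2,3,1,2)
P² = 144/35
sum k=1..2:
  [1] −1/12 = -1/12
  [2] +1/4 = 1/4
S = 1/6
C² = P²·S² = 4/35 ; C = +0.338062

+√(4/35) ≈ +0.338062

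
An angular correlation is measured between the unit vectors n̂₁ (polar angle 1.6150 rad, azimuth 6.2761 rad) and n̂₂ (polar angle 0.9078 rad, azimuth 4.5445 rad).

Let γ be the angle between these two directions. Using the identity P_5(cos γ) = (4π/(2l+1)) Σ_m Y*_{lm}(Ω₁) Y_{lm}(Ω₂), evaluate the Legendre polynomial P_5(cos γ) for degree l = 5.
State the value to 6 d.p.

Expand P_5 via completeness: Σ_{m} conj(Y_{5,m}) at Ω₁ times Y_{5,m} at Ω₂ —
  m=-5: (0.461580, -0.016359) × (-0.105056, 0.094273) = (-0.046950, 0.045233)  (running Σ = (-0.046950, 0.045233))
  m=-4: (-0.064578, 0.001831) × (0.272883, 0.216885) = (-0.018019, -0.013506)  (running Σ = (-0.064969, 0.031727))
  m=-3: (-0.338792, 0.007202) × (0.196951, -0.357396) = (-0.064152, 0.122502)  (running Σ = (-0.129121, 0.154228))
  m=-2: (0.074299, -0.001053) × (-0.083477, -0.029133) = (-0.006233, -0.002077)  (running Σ = (-0.135354, 0.152151))
  m=-1: (0.311239, -0.002205) × (0.054409, -0.321029) = (0.016226, -0.100037)  (running Σ = (-0.119127, 0.052115))
  m=0: (-0.076814, -0.000000) × (-0.178264, 0.000000) = (0.013693, 0.000000)  (running Σ = (-0.105434, 0.052115))
  m=1: (-0.311239, -0.002205) × (-0.054409, -0.321029) = (0.016226, 0.100037)  (running Σ = (-0.089208, 0.152151))
  m=2: (0.074299, 0.001053) × (-0.083477, 0.029133) = (-0.006233, 0.002077)  (running Σ = (-0.095440, 0.154228))
  m=3: (0.338792, 0.007202) × (-0.196951, -0.357396) = (-0.064152, -0.122502)  (running Σ = (-0.159592, 0.031727))
  m=4: (-0.064578, -0.001831) × (0.272883, -0.216885) = (-0.018019, 0.013506)  (running Σ = (-0.177611, 0.045233))
  m=5: (-0.461580, -0.016359) × (0.105056, 0.094273) = (-0.046950, -0.045233)  (running Σ = (-0.224561, 0.000000))
Σ over m = (-0.224561, 0.000000); ×(4π/11) → (-0.256538, 0.000000). Real part: -0.256538

-0.256538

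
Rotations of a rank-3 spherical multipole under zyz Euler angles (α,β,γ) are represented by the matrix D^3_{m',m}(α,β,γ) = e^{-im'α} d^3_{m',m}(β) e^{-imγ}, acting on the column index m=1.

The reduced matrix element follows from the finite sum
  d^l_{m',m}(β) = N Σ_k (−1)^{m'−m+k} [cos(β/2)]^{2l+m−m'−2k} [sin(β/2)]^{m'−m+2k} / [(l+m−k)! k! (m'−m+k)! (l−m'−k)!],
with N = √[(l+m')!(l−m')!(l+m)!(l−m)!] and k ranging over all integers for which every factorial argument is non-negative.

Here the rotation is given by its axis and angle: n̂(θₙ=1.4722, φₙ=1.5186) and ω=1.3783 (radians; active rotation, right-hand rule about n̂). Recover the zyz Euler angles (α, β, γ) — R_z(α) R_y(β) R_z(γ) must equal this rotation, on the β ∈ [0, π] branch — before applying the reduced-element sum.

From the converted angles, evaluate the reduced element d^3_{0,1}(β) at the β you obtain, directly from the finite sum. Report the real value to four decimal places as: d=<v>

Axis–angle → zyz. n̂ = (sinθₙcosφₙ, sinθₙsinφₙ, cosθₙ) = (+0.051919, +0.993788, +0.098437), ω = 1.3783.
R = I cosω + sinω [n̂]ₓ + (1−cosω) n̂n̂ᵀ gives
  R = [+0.193490, -0.054893, +0.979565; +0.138344, +0.989984, +0.028150; -0.971299, +0.130071, +0.199146]
β = atan2(√(R₁₃²+R₂₃²), R₃₃) = 1.370310; α = atan2(R₂₃, R₁₃) mod 2π = 0.028729; γ = atan2(R₃₂, −R₃₁) mod 2π = 0.133122
d^3_{0,1}(β=1.3703) via the finite sum:
c=cos(1.370310/2)=0.774321, s=sin(1.370310/2)=0.632793; N=√[6·6·24·2]=41.569219
Admissible k: 1..3 (factorial args all ≥0)
  k=1: (−1)^0·41.5692/(12)·0.7743^5·0.6328^1 = +0.610179
  k=2: (−1)^1·41.5692/(4)·0.7743^3·0.6328^3 = -1.222532
  k=3: (−1)^2·41.5692/(12)·0.7743^1·0.6328^5 = +0.272158
d^3_{0,1}(1.3703) = +0.610179 -1.222532 +0.272158 = -0.340195

d=-0.3402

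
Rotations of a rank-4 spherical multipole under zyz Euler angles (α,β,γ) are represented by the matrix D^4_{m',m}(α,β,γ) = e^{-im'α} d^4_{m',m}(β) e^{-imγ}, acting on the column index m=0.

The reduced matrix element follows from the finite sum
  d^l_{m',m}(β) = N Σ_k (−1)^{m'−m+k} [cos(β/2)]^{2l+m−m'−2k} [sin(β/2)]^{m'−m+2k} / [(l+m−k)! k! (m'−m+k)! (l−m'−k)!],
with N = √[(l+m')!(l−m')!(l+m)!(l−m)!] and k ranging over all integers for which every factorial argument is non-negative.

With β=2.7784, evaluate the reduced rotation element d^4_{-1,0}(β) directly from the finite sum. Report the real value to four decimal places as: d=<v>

d^4_{-1,0}(β=2.7784) via the finite sum:
c=cos(2.778400/2)=0.180600, s=sin(2.778400/2)=0.983557; N=√[6·120·24·24]=643.987578
k∈{1,2,3,4} keeps every argument non-negative
  k=1: (−1)^0·643.9876/(144)·0.1806^7·0.9836^1 = +0.000028
  k=2: (−1)^1·643.9876/(24)·0.1806^5·0.9836^3 = -0.004905
  k=3: (−1)^2·643.9876/(24)·0.1806^3·0.9836^5 = +0.145484
  k=4: (−1)^3·643.9876/(144)·0.1806^1·0.9836^7 = -0.719164
d^4_{-1,0}(2.7784) = +0.000028 -0.004905 +0.145484 -0.719164 = -0.578558

d=-0.5786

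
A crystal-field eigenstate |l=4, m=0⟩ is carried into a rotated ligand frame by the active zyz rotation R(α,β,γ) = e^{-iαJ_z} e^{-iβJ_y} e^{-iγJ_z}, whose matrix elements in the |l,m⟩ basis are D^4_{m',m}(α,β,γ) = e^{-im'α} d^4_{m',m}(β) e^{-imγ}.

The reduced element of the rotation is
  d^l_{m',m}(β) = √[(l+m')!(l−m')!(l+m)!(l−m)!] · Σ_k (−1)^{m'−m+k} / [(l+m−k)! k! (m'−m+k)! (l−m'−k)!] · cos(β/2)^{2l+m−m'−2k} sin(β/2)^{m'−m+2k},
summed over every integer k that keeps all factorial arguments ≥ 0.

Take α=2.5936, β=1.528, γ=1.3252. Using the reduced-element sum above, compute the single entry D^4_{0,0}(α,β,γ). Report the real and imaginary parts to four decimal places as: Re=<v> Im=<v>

Re=0.3682 Im=0.0000

First d^4_{0,0}(β=1.5280), then the phase factors e^{-i(0)α} and e^{-i(0)γ}:
With c≡cos(β/2)=0.722075 and s≡sin(β/2)=0.691815, N=[24·24·24·24]^{1/2}=576.000000
k: max(0,(0)−(0))=0 … min(4+(0),4−(0))=4
  k=0: (−1)^0·576.0000/(576)·0.7221^8·0.6918^0 = +0.073902
  k=1: (−1)^1·576.0000/(36)·0.7221^6·0.6918^2 = -1.085407
  k=2: (−1)^2·576.0000/(16)·0.7221^4·0.6918^4 = +2.241771
  k=3: (−1)^3·576.0000/(36)·0.7221^2·0.6918^6 = -0.914587
  k=4: (−1)^4·576.0000/(576)·0.7221^0·0.6918^8 = +0.052471
d^4_{0,0}(1.5280) = +0.073902 -1.085407 +2.241771 -0.914587 +0.052471 = +0.368151
D = (+1.000000+0.000000i)·(+0.368151)·(+1.000000+0.000000i) = +0.368151+0.000000i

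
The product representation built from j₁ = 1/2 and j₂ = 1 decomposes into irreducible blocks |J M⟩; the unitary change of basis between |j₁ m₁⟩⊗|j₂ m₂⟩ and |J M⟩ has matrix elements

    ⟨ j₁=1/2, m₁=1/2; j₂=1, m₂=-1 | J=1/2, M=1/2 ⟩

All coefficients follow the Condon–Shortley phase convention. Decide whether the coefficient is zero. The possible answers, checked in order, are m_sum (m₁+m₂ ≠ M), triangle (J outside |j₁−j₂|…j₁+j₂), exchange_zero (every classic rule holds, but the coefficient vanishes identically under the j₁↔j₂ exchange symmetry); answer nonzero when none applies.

m-sum: m₁+m₂ = 1/2+(-1) = -1/2, M = 1/2  ✗ ⇒ coefficient is 0

m_sum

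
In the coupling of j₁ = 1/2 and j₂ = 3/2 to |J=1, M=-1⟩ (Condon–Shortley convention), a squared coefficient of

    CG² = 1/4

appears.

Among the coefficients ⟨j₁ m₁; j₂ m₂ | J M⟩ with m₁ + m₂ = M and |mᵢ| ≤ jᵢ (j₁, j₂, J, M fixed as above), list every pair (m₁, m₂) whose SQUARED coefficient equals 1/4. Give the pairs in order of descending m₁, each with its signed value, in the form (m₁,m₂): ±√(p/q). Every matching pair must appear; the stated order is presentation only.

Admissible pairs with m₁+m₂ = M = -1: (-1/2,-1/2), (1/2,-3/2)
  (m₁,m₂)=(1/2,-3/2): CG² = 3/4, CG = +√(3/4)
  (m₁,m₂)=(-1/2,-1/2): CG² = 1/4, CG = −√(1/4)   ← matches the target
Pairs with CG² = 1/4: (-1/2,-1/2): −√(1/4)

(-1/2,-1/2): −√(1/4)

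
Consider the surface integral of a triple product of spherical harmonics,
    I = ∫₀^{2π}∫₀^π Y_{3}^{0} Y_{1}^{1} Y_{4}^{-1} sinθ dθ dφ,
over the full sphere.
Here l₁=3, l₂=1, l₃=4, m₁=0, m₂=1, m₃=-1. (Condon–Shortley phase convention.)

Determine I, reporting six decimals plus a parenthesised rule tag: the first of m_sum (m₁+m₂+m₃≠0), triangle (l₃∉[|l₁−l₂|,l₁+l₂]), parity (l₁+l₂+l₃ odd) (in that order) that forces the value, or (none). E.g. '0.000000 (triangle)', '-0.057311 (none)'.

Rules hold: Σm=0, L=8 even, 2≤4≤4.
N = 7·3·9 = 189
Δ = 0!·6!·2!/9! = 1/252
Racah Σ t=0..0: t=0:+1/36 = 1/36
⇒ 3j(3 1 4; 0 0 0)² = 4/63, sgn +1
Racah Σ t=0..0: t=0:+1/72 = 1/72
⇒ 3j(3 1 4; 0 1 -1)² = 5/126, sgn -1
4πI² = N·(3j₀)²·(3jₘ)² = 10/21
I = -1·√(0.47619/4π) = -0.19466390
No selection rule forces the value: the integral is nonzero (none).

-0.194664 (none)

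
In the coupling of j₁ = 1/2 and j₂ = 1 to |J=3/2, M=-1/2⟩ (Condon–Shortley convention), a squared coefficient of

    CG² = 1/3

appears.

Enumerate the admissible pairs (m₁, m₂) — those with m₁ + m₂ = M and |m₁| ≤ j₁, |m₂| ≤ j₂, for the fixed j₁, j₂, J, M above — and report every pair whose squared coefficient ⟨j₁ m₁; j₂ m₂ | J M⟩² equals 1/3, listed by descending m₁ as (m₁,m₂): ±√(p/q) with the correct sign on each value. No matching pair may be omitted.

(1/2,-1): +√(1/3)

Admissible pairs with m₁+m₂ = M = -1/2: (-1/2,0), (1/2,-1)
  (m₁,m₂)=(1/2,-1): CG² = 1/3, CG = +√(1/3)   ← matches the target
  (m₁,m₂)=(-1/2,0): CG² = 2/3, CG = +√(2/3)
Pairs with CG² = 1/3: (1/2,-1): +√(1/3)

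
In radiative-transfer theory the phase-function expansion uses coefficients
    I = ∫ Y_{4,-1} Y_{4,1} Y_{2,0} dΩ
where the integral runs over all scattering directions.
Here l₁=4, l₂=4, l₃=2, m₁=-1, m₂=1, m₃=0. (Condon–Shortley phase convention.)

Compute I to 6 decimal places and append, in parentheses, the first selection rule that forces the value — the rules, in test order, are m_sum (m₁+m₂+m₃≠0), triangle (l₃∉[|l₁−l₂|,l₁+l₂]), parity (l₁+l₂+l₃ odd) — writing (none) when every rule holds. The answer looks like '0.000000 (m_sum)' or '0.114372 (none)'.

m-sum 0 ✓  L=10 even ✓  0≤2≤8 ✓
Π(2lᵢ+1) = 9×9×5 = 405
triangle coeff Δ(4,4,2) = 1/13860
Σ_t [2,4]: t=2:+1/192 t=3:−1/36 t=4:+1/192 = -5/288
(3j)²=20/693 [(4 4 2; 0 0 0)], sign=-1
Σ_t [3,5]: t=3:−1/144 t=4:+1/48 t=5:−1/480 = 17/1440
(3j)²=289/13860 [(4 4 2; -1 1 0)], sign=+1
⇒ 4πI² = 1445/5929
I = (-1)√(1445/5929/(4π)) = -0.13926381
No selection rule forces the value: the integral is nonzero (none).

-0.139264 (none)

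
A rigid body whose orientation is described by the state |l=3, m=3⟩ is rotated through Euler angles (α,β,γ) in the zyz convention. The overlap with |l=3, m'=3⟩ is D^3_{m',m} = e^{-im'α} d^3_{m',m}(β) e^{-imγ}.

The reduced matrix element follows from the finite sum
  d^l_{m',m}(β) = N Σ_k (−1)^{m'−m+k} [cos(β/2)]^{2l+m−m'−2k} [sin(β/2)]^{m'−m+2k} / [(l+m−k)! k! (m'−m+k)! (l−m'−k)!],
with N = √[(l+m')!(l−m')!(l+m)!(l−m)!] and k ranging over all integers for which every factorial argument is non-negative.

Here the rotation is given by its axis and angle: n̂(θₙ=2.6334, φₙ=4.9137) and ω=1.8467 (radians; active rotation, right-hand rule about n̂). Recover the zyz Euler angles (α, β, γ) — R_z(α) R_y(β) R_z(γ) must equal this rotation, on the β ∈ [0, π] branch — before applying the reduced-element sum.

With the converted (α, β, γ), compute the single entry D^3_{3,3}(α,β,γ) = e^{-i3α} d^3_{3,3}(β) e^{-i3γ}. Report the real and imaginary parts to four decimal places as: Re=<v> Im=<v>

Axis–angle → zyz. n̂ = (sinθₙcosφₙ, sinθₙsinφₙ, cosθₙ) = (+0.097297, -0.476772, -0.873625), ω = 1.8467.
R = I cosω + sinω [n̂]ₓ + (1−cosω) n̂n̂ᵀ gives
  R = [-0.260371, +0.781559, -0.566898; -0.899610, +0.016819, +0.436370; +0.350583, +0.623605, +0.698719]
β = atan2(√(R₁₃²+R₂₃²), R₃₃) = 0.797191; α = atan2(R₂₃, R₁₃) mod 2π = 2.485571; γ = atan2(R₃₂, −R₃₁) mod 2π = 2.082949
Split into d^3_{3,3}(β=0.7972) × two z-phases.
With c≡cos(β/2)=0.921607 and s≡sin(β/2)=0.388124, N=[720·1·720·1]^{1/2}=720.000000
k: max(0,(3)−(3))=0 … min(3+(3),3−(3))=0
  k=0: (−1)^0·720.0000/(720)·0.9216^6·0.3881^0 = +0.612738
d^3_{3,3}(0.7972) = +0.612738
D = (+0.386902-0.922121i)·(+0.612738)·(+0.999410+0.034333i) = +0.256328-0.556546i

Re=0.2563 Im=-0.5565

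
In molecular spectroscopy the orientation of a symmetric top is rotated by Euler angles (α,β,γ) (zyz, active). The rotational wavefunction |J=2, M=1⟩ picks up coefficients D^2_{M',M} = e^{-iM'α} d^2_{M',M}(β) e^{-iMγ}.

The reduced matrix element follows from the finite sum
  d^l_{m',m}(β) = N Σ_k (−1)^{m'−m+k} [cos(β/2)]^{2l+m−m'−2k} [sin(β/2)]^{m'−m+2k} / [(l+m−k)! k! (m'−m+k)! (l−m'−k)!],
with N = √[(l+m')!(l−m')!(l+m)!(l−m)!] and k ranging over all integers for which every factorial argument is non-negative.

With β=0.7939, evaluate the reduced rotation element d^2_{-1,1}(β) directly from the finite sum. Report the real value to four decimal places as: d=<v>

d^2_{-1,1}(β=0.7939) via the finite sum:
Half-angle: c=0.922244, s=0.386607. N=√(1·6·6·1)=6.000000
k∈{2,3} keeps every argument non-negative
  k=2: (−1)^0·6.0000/(2)·0.9222^2·0.3866^2 = +0.381376
  k=3: (−1)^1·6.0000/(6)·0.9222^0·0.3866^4 = -0.022340
d^2_{-1,1}(0.7939) = +0.381376 -0.022340 = +0.359036

d=0.3590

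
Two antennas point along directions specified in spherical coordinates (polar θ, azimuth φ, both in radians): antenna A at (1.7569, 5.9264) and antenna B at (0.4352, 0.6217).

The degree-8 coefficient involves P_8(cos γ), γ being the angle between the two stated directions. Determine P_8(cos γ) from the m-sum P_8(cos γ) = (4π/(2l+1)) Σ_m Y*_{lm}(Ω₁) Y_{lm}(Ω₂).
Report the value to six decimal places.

0.234597

Term-by-term m-sum for l=8 (normalisation 4π/17 = 0.739198):
  [-8]  conj(Y_{8,-8})(Ω₁) = -0.430006-0.127061i ; Y_{8,-8}(Ω₂) = +0.000133+0.000497i ; Δ = +0.000006-0.000231i
  [-7]  conj(Y_{8,-7})(Ω₁) = +0.270034+0.202776i ; Y_{8,-7}(Ω₂) = -0.001561+0.004141i ; Δ = -0.001261+0.000802i
  [-6]  conj(Y_{8,-6})(Ω₁) = +0.088994+0.138869i ; Y_{8,-6}(Ω₂) = -0.019924+0.013300i ; Δ = -0.003620-0.001583i
  [-5]  conj(Y_{8,-5})(Ω₁) = -0.072531-0.335146i ; Y_{8,-5}(Ω₂) = -0.091614-0.003033i ; Δ = +0.005628+0.030924i
  [-4]  conj(Y_{8,-4})(Ω₁) = +0.008404-0.058095i ; Y_{8,-4}(Ω₂) = -0.199784-0.153393i ; Δ = -0.010590+0.010317i
  [-3]  conj(Y_{8,-3})(Ω₁) = -0.158646+0.290095i ; Y_{8,-3}(Ω₂) = -0.137550-0.453801i ; Δ = +0.153467+0.032091i
  [-2]  conj(Y_{8,-2})(Ω₁) = -0.007553+0.006539i ; Y_{8,-2}(Ω₂) = +0.165002-0.485846i ; Δ = +0.001931+0.004749i
  [-1]  conj(Y_{8,-1})(Ω₁) = +0.301680-0.112447i ; Y_{8,-1}(Ω₂) = +0.054613-0.039129i ; Δ = +0.012076-0.017946i
  [+0]  conj(Y_{8,0})(Ω₁) = -0.004437-0.000000i ; Y_{8,0}(Ω₂) = -0.471864+0.000000i ; Δ = +0.002094+0.000000i
  [+1]  conj(Y_{8,1})(Ω₁) = -0.301680-0.112447i ; Y_{8,1}(Ω₂) = -0.054613-0.039129i ; Δ = +0.012076+0.017946i
  [+2]  conj(Y_{8,2})(Ω₁) = -0.007553-0.006539i ; Y_{8,2}(Ω₂) = +0.165002+0.485846i ; Δ = +0.001931-0.004749i
  [+3]  conj(Y_{8,3})(Ω₁) = +0.158646+0.290095i ; Y_{8,3}(Ω₂) = +0.137550-0.453801i ; Δ = +0.153467-0.032091i
  [+4]  conj(Y_{8,4})(Ω₁) = +0.008404+0.058095i ; Y_{8,4}(Ω₂) = -0.199784+0.153393i ; Δ = -0.010590-0.010317i
  [+5]  conj(Y_{8,5})(Ω₁) = +0.072531-0.335146i ; Y_{8,5}(Ω₂) = +0.091614-0.003033i ; Δ = +0.005628-0.030924i
  [+6]  conj(Y_{8,6})(Ω₁) = +0.088994-0.138869i ; Y_{8,6}(Ω₂) = -0.019924-0.013300i ; Δ = -0.003620+0.001583i
  [+7]  conj(Y_{8,7})(Ω₁) = -0.270034+0.202776i ; Y_{8,7}(Ω₂) = +0.001561+0.004141i ; Δ = -0.001261-0.000802i
  [+8]  conj(Y_{8,8})(Ω₁) = -0.430006+0.127061i ; Y_{8,8}(Ω₂) = +0.000133-0.000497i ; Δ = +0.000006+0.000231i
Total Σ_m = +0.317367+0.000000i. Multiply by 0.739198: +0.234597+0.000000i. P_8(cos γ) = 0.234597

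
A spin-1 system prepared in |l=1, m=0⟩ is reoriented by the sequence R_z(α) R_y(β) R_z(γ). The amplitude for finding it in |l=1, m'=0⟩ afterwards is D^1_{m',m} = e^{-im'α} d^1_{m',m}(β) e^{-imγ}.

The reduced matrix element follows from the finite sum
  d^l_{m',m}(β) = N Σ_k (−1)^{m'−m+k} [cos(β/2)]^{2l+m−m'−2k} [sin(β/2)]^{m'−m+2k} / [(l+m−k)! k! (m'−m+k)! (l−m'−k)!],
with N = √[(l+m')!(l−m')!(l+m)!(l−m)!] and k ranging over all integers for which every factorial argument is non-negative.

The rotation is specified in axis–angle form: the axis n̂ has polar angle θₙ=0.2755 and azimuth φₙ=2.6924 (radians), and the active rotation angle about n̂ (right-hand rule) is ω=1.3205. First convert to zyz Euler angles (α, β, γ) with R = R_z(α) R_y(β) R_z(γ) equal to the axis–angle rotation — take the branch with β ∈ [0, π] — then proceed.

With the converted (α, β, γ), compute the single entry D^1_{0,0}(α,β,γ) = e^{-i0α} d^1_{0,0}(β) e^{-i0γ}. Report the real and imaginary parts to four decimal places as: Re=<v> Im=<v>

Axis–angle → zyz. n̂ = (sinθₙcosφₙ, sinθₙsinφₙ, cosθₙ) = (-0.245042, +0.118125, +0.962289), ω = 1.3205.
R = I cosω + sinω [n̂]ₓ + (1−cosω) n̂n̂ᵀ gives
  R = [+0.292864, -0.954080, -0.062952; +0.910527, +0.258188, +0.322922; -0.291840, -0.151891, +0.944330]
β = atan2(√(R₁₃²+R₂₃²), R₃₃) = 0.335245; α = atan2(R₂₃, R₁₃) mod 2π = 1.763325; γ = atan2(R₃₂, −R₃₁) mod 2π = 5.803303
First d^1_{0,0}(β=0.3352), then the phase factors e^{-i(0)α} and e^{-i(0)γ}:
Half-angle: c=0.985984, s=0.166839. N=√(1·1·1·1)=1.000000
Admissible k: 0..1 (factorial args all ≥0)
  k=0: (−1)^0·1.0000/(1)·0.9860^2·0.1668^0 = +0.972165
  k=1: (−1)^1·1.0000/(1)·0.9860^0·0.1668^2 = -0.027835
d^1_{0,0}(0.3352) = +0.972165 -0.027835 = +0.944330
D = (+1.000000+0.000000i)·(+0.944330)·(+1.000000+0.000000i) = +0.944330+0.000000i

Re=0.9443 Im=0.0000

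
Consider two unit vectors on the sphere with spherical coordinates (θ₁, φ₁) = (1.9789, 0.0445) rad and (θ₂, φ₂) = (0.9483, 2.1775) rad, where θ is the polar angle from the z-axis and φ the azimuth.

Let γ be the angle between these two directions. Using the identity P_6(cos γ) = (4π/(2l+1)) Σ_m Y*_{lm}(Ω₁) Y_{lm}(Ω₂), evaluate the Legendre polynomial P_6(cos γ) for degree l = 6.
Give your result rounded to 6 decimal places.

Expand P_6 via completeness: Σ_{m} conj(Y_{6,m}) at Ω₁ times Y_{6,m} at Ω₂ —
  [-6]  conj(Y_{6,-6})(Ω₁) = 0.27865 + 0.07622j ; Y_{6,-6}(Ω₂) = 0.12199 - 0.06643j ; Δ = 0.03906 - 0.00921j
  [-5]  conj(Y_{6,-5})(Ω₁) = -0.42203 - 0.09548j ; Y_{6,-5}(Ω₂) = -0.03725 + 0.34333j ; Δ = 0.04850 - 0.14134j
  [-4]  conj(Y_{6,-4})(Ω₁) = 0.18258 + 0.03285j ; Y_{6,-4}(Ω₂) = -0.32160 - 0.27910j ; Δ = -0.04955 - 0.06152j
  [-3]  conj(Y_{6,-3})(Ω₁) = 0.25112 + 0.03373j ; Y_{6,-3}(Ω₂) = 0.14597 - 0.03717j ; Δ = 0.03791 - 0.00441j
  [-2]  conj(Y_{6,-2})(Ω₁) = -0.27780 - 0.02479j ; Y_{6,-2}(Ω₂) = 0.09817 - 0.26288j ; Δ = -0.03379 + 0.07060j
  [-1]  conj(Y_{6,-1})(Ω₁) = -0.16394 - 0.00730j ; Y_{6,-1}(Ω₂) = 0.15410 + 0.22204j ; Δ = -0.02364 - 0.03753j
  [+0]  conj(Y_{6,0})(Ω₁) = 0.29408 + 0.00000j ; Y_{6,0}(Ω₂) = 0.21399 + 0.00000j ; Δ = 0.06293 + 0.00000j
  [+1]  conj(Y_{6,1})(Ω₁) = 0.16394 - 0.00730j ; Y_{6,1}(Ω₂) = -0.15410 + 0.22204j ; Δ = -0.02364 + 0.03753j
  [+2]  conj(Y_{6,2})(Ω₁) = -0.27780 + 0.02479j ; Y_{6,2}(Ω₂) = 0.09817 + 0.26288j ; Δ = -0.03379 - 0.07060j
  [+3]  conj(Y_{6,3})(Ω₁) = -0.25112 + 0.03373j ; Y_{6,3}(Ω₂) = -0.14597 - 0.03717j ; Δ = 0.03791 + 0.00441j
  [+4]  conj(Y_{6,4})(Ω₁) = 0.18258 - 0.03285j ; Y_{6,4}(Ω₂) = -0.32160 + 0.27910j ; Δ = -0.04955 + 0.06152j
  [+5]  conj(Y_{6,5})(Ω₁) = 0.42203 - 0.09548j ; Y_{6,5}(Ω₂) = 0.03725 + 0.34333j ; Δ = 0.04850 + 0.14134j
  [+6]  conj(Y_{6,6})(Ω₁) = 0.27865 - 0.07622j ; Y_{6,6}(Ω₂) = 0.12199 + 0.06643j ; Δ = 0.03906 + 0.00921j
Total Σ_m = 0.09991 + 0.00000j. Multiply by 0.966644: 0.09657 + 0.00000j. P_6(cos γ) = 0.096575

0.096575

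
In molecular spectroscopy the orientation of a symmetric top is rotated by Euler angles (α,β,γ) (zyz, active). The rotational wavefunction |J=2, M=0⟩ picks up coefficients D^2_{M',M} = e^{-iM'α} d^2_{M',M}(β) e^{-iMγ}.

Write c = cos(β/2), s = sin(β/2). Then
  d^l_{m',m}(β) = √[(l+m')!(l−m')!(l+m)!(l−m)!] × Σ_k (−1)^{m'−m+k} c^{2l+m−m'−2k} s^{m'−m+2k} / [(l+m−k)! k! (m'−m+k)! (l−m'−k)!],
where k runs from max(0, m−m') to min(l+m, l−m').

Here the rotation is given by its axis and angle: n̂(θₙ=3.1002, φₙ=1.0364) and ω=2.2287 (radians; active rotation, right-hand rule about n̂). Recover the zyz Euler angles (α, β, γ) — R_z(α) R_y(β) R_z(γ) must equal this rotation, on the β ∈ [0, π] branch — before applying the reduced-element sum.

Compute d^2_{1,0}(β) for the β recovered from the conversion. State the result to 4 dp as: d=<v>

Axis–angle → zyz. n̂ = (sinθₙcosφₙ, sinθₙsinφₙ, cosθₙ) = (+0.021076, +0.035611, -0.999143), ω = 2.2287.
R = I cosω + sinω [n̂]ₓ + (1−cosω) n̂n̂ᵀ gives
  R = [-0.610744, +0.791807, -0.005756; -0.789389, -0.609416, -0.074014; -0.062113, -0.040660, +0.997241]
β = atan2(√(R₁₃²+R₂₃²), R₃₃) = 0.074306; α = atan2(R₂₃, R₁₃) mod 2π = 4.634778; γ = atan2(R₃₂, −R₃₁) mod 2π = 5.703571
d^2_{1,0}(β=0.0743) via the finite sum:
Half-angle: c=0.999310, s=0.037144. N=√(6·1·2·2)=4.898979
k: max(0,(0)−(1))=0 … min(2+(0),2−(1))=1
  k=0: (−1)^1·4.8990/(2)·0.9993^3·0.0371^1 = -0.090797
  k=1: (−1)^2·4.8990/(2)·0.9993^1·0.0371^3 = +0.000125
d^2_{1,0}(0.0743) = -0.090797 +0.000125 = -0.090671

d=-0.0907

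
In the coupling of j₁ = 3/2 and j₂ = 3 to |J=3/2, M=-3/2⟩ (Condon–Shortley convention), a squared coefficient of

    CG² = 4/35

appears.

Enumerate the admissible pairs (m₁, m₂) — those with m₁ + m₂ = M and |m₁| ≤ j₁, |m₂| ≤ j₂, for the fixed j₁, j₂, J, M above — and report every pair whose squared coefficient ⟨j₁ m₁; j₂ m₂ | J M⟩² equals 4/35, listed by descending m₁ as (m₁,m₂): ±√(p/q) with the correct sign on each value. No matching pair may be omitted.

Admissible pairs with m₁+m₂ = M = -3/2: (-3/2,0), (-1/2,-1), (1/2,-2), (3/2,-3)
  (m₁,m₂)=(3/2,-3): CG² = 4/7, CG = +√(4/7)
  (m₁,m₂)=(1/2,-2): CG² = 2/7, CG = −√(2/7)
  (m₁,m₂)=(-1/2,-1): CG² = 4/35, CG = +√(4/35)   ← matches the target
  (m₁,m₂)=(-3/2,0): CG² = 1/35, CG = −√(1/35)
Pairs with CG² = 4/35: (-1/2,-1): +√(4/35)

(-1/2,-1): +√(4/35)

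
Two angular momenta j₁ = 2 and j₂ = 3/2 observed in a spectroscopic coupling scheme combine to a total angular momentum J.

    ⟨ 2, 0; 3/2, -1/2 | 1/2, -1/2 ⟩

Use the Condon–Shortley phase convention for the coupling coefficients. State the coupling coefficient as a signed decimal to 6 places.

j₁+j₂−J=3  J+j₁−j₂=1  J−j₁+j₂=0  j₁+j₂+J+1=5
(j₁±m₁, j₂±m₂, J±M) = (2,2,1,2,0,1)
P² = 4/5
sum k=1..1:
  [1] −1/2 = -1/2
S = -1/2
C² = P²·S² = 1/5 ; C = -0.447214

-0.447214  (= −√(1/5))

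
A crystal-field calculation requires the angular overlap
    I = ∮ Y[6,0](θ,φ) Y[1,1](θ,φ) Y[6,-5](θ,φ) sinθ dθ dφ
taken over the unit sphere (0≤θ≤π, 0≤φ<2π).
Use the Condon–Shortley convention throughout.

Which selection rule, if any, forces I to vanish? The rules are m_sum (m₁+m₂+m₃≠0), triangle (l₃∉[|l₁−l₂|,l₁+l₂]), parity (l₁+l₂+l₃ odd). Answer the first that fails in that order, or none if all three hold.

m_sum

m₁+m₂+m₃ = 0 + 1 − 5 = -4  ✗
triangle: |6−1|=5 ≤ l₃=6 ≤ 6+1=7
parity: l₁+l₂+l₃ = 13 is odd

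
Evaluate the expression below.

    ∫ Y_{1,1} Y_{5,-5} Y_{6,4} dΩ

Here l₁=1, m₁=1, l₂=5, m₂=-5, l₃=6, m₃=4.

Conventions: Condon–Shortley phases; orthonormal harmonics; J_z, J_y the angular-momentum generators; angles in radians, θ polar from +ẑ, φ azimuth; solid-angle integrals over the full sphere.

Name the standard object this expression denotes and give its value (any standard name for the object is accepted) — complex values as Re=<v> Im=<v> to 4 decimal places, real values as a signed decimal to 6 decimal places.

This is a Gaunt coefficient — the integral of a triple product of spherical harmonics over the sphere.
Checks pass: Σm=0; 12 even; l₃=6∈[4,6].
(2·1+1)(2·5+1)(2·6+1) = 429
Δ: 0! 2! 10! / 13! → 1/858
sum: t=0:+1/14400 = 1/14400
3j²(1 5 6; 0 0 0) = Δ·Π!·Σ² = 6/143  (sign +1)
sum: t=0:+1/7257600 = 1/7257600
3j²(1 5 6; 1 -5 4) = Δ·Π!·Σ² = 1/858  (sign +1)
combine: 4πI² = 429·6/143·1/858 = 3/143
take √, sign +1: I = 0.04085899

Gaunt coefficient, +0.040859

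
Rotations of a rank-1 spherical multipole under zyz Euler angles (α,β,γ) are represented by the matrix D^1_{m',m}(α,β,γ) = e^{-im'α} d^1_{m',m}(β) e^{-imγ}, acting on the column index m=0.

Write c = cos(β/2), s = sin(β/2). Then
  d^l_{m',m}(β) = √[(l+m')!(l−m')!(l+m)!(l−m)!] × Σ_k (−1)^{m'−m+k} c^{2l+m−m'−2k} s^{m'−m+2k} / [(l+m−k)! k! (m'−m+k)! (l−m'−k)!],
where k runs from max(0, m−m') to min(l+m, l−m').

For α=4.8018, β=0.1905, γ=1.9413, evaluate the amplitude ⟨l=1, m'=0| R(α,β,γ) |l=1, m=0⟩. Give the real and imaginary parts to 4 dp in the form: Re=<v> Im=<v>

First d^1_{0,0}(β=0.1905), then the phase factors e^{-i(0)α} and e^{-i(0)γ}:
With c≡cos(β/2)=0.995467 and s≡sin(β/2)=0.095106, N=[1·1·1·1]^{1/2}=1.000000
The bounds max(0,m−m')=0 and min(l+m,l−m')=1 give 2 terms
  k=0: (−1)^0·1.0000/(1)·0.9955^2·0.0951^0 = +0.990955
  k=1: (−1)^1·1.0000/(1)·0.9955^0·0.0951^2 = -0.009045
d^1_{0,0}(0.1905) = +0.990955 -0.009045 = +0.981910
Phases: e^{-i·(0)·4.8018}=+1.000000+0.000000i, e^{-i·(0)·1.9413}=+1.000000+0.000000i ⇒ D=+0.981910+0.000000i

Re=0.9819 Im=0.0000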